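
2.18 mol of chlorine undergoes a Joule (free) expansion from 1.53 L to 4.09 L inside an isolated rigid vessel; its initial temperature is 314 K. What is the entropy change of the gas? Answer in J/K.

ΔS_gas = 17.8 J/K

No heat is exchanged and no work is done, so the ideal-gas temperature stays constant.
Entropy is a state function; using a reversible isothermal path, ΔS_gas = nR ln(V₂/V₁) = 2.18 × 8.314 × ln(4.09/1.53) = 17.8 J/K.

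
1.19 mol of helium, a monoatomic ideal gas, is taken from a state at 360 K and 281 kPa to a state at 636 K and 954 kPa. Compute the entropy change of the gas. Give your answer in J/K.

ΔS = nC_p ln(T₂/T₁) − nR ln(P₂/P₁), with C_p = 5R/2 = 20.79 J mol⁻¹ K⁻¹ for a monoatomic ideal gas.
ΔS = 1.19 × [20.79 × ln(636/360) − 8.314 × ln(954/281)] = 1.98 J/K.

ΔS = 1.98 J/K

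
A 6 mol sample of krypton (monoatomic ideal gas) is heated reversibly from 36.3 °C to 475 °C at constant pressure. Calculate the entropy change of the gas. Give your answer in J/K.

ΔS = 110 J/K

In kelvin: T₁ = 309.45 K, T₂ = 748.15 K. At constant pressure, ΔS = nC_p ln(T₂/T₁) with C_p = 5R/2 = 20.79 J mol⁻¹ K⁻¹.
ΔS = 6 × 20.79 × ln(748.15/309.45) = 110 J/K.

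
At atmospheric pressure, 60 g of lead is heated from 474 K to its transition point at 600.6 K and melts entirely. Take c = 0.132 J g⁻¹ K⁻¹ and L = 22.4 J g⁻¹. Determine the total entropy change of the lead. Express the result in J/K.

ΔS = 4.11 J/K

Warming step: ΔS₁ = m c ln(T_tr/T_i) = 60 × 0.132 × ln(600.6/474) = 1.875 J/K.
Phase change: ΔS₂ = +mL/T_tr = 60 × 22.4 / 600.6 = 2.238 J/K.
ΔS_total = (1.875) + (2.238) = 4.11 J/K.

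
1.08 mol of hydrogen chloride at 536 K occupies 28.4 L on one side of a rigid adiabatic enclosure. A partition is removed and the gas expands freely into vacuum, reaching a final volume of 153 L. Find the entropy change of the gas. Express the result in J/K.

No heat is exchanged and no work is done, so the ideal-gas temperature stays constant.
Entropy is a state function; using a reversible isothermal path, ΔS_gas = nR ln(V₂/V₁) = 1.08 × 8.314 × ln(153/28.4) = 15.1 J/K.

ΔS_gas = 15.1 J/K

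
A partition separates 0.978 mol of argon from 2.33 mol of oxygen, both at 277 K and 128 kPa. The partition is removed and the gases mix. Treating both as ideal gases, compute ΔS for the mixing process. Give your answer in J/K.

ΔS_mix = 16.7 J/K

Mole fractions: x_A = 0.978/3.31 = 0.296, x_B = 0.704.
ΔS_mix = −R(n_A ln x_A + n_B ln x_B) = −8.314 × (0.978 ln 0.296 + 2.33 ln 0.704) = 16.7 J/K.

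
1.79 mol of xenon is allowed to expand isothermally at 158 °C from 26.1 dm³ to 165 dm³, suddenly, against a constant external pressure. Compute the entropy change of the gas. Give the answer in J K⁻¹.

ΔS_gas = 27.4 J/K

Entropy is a state function, so ΔS_gas depends only on the end states.
For an isothermal ideal gas ΔS_gas = nR ln(V₂/V₁) = 1.79 × 8.314 × ln(165/26.1) = 27.4 J/K.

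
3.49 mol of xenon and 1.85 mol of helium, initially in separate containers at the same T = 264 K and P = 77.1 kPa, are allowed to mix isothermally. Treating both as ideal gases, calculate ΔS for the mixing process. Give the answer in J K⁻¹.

Mole fractions: x_A = 3.49/5.34 = 0.654, x_B = 0.346.
ΔS_mix = −R(n_A ln x_A + n_B ln x_B) = −8.314 × (3.49 ln 0.654 + 1.85 ln 0.346) = 28.6 J/K.

ΔS_mix = 28.6 J/K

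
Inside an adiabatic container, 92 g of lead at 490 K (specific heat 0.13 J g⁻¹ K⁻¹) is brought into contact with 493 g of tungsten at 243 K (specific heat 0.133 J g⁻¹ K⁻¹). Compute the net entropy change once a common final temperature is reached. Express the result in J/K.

ΔS_total = 2.9 J/K

Energy balance: T_f = (m₁c₁T₁ + m₂c₂T₂)/(m₁c₁ + m₂c₂) = 281.1 K.
ΔS₁ = m₁c₁ ln(T_f/T₁) = 11.96 × ln(281.1/490) = -6.646 J/K.
ΔS₂ = m₂c₂ ln(T_f/T₂) = 65.569 × ln(281.1/243) = 9.5509 J/K.
ΔS_total = -6.646 + 9.5509 = 2.9 J/K.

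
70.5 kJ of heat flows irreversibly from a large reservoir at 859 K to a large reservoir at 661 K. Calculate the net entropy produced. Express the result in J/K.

ΔS_total = 24.6 J/K

ΔS_hot = −Q/T_H = −70500/859 = -82.07 J/K and ΔS_cold = +Q/T_C = 70500/661 = 106.7 J/K.
ΔS_total = -82.07 + 106.7 = 24.6 J/K, positive as the second law requires.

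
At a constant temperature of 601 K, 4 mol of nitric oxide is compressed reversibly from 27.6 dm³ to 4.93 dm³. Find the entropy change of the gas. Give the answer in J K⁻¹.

ΔS_gas = -57.3 J/K

For an isothermal ideal gas ΔS_gas = nR ln(V₂/V₁) = 4 × 8.314 × ln(4.93/27.6) = -57.3 J/K.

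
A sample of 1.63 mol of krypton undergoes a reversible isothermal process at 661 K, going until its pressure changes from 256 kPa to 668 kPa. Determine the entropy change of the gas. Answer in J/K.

For an isothermal ideal gas ΔS_gas = nR ln(P₁/P₂) = 1.63 × 8.314 × ln(256/668) = -13 J/K.

ΔS_gas = -13 J/K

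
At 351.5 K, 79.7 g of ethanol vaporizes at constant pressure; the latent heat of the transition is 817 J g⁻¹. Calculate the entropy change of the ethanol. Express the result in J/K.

ΔS = 185 J/K

Heat absorbed by the substance: Q = mL = 79.7 × 817 = 65114.9 J.
At constant T, ΔS = Q_rev/T = 65114.9 / 351.5 = 185 J/K.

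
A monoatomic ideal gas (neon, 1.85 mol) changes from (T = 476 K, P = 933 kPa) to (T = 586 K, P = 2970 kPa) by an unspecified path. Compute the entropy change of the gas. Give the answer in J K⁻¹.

ΔS = -9.82 J/K

ΔS = nC_p ln(T₂/T₁) − nR ln(P₂/P₁), with C_p = 5R/2 = 20.79 J mol⁻¹ K⁻¹ for a monoatomic ideal gas.
ΔS = 1.85 × [20.79 × ln(586/476) − 8.314 × ln(2970/933)] = -9.82 J/K.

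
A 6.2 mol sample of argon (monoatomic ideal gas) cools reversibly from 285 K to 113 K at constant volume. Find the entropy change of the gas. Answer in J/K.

At constant volume, ΔS = nC_V ln(T₂/T₁) with C_V = 3R/2 = 12.47 J mol⁻¹ K⁻¹.
ΔS = 6.2 × 12.47 × ln(113/285) = -71.5 J/K.

ΔS = -71.5 J/K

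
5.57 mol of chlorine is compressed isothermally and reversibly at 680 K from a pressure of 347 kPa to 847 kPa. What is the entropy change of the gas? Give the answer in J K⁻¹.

ΔS_gas = -41.3 J/K

For an isothermal ideal gas ΔS_gas = nR ln(P₁/P₂) = 5.57 × 8.314 × ln(347/847) = -41.3 J/K.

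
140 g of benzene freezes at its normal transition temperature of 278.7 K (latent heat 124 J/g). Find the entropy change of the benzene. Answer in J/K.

ΔS = -62.3 J/K

Heat released by the substance: Q = −mL = −140 × 124 = −17360 J.
At constant T, ΔS = Q_rev/T = −17360 / 278.7 = -62.3 J/K.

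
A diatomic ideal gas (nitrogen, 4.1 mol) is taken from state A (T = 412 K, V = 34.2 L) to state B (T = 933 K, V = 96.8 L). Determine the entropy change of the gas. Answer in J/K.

ΔS = 105 J/K

Entropy is a state function: ΔS = nC_V ln(T₂/T₁) + nR ln(V₂/V₁), with C_V = 5R/2 = 20.79 J mol⁻¹ K⁻¹ for a diatomic ideal gas.
ΔS = 4.1 × [20.79 × ln(933/412) + 8.314 × ln(96.8/34.2)] = 105 J/K.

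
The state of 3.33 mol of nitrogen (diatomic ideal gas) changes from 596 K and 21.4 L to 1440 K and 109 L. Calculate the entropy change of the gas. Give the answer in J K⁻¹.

ΔS = 106 J/K

Entropy is a state function: ΔS = nC_V ln(T₂/T₁) + nR ln(V₂/V₁), with C_V = 5R/2 = 20.79 J mol⁻¹ K⁻¹ for a diatomic ideal gas.
ΔS = 3.33 × [20.79 × ln(1440/596) + 8.314 × ln(109/21.4)] = 106 J/K.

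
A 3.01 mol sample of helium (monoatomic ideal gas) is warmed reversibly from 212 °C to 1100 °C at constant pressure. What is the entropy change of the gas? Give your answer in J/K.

In kelvin: T₁ = 485.15 K, T₂ = 1373.15 K. At constant pressure, ΔS = nC_p ln(T₂/T₁) with C_p = 5R/2 = 20.79 J mol⁻¹ K⁻¹.
ΔS = 3.01 × 20.79 × ln(1373.15/485.15) = 65.1 J/K.

ΔS = 65.1 J/K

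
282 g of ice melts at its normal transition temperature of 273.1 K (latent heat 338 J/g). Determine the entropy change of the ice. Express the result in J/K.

ΔS = 349 J/K

Heat absorbed by the substance: Q = mL = 282 × 338 = 95316 J.
At constant T, ΔS = Q_rev/T = 95316 / 273.1 = 349 J/K.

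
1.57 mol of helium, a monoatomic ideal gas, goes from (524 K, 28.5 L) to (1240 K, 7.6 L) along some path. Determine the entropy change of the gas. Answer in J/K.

ΔS = -0.388 J/K

Entropy is a state function: ΔS = nC_V ln(T₂/T₁) + nR ln(V₂/V₁), with C_V = 3R/2 = 12.47 J mol⁻¹ K⁻¹ for a monoatomic ideal gas.
ΔS = 1.57 × [12.47 × ln(1240/524) + 8.314 × ln(7.6/28.5)] = -0.388 J/K.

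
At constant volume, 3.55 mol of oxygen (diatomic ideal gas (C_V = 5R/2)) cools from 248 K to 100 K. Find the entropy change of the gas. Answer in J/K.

At constant volume, ΔS = nC_V ln(T₂/T₁) with C_V = 5R/2 = 20.79 J mol⁻¹ K⁻¹.
ΔS = 3.55 × 20.79 × ln(100/248) = -67 J/K.

ΔS = -67 J/K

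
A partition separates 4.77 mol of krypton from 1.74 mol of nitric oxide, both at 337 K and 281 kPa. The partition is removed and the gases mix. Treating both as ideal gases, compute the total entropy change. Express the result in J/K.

ΔS_mix = 31.4 J/K

Mole fractions: x_A = 4.77/6.51 = 0.733, x_B = 0.267.
ΔS_mix = −R(n_A ln x_A + n_B ln x_B) = −8.314 × (4.77 ln 0.733 + 1.74 ln 0.267) = 31.4 J/K.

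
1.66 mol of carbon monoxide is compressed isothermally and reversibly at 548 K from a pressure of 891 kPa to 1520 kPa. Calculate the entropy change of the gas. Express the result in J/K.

For an isothermal ideal gas ΔS_gas = nR ln(P₁/P₂) = 1.66 × 8.314 × ln(891/1520) = -7.37 J/K.

ΔS_gas = -7.37 J/K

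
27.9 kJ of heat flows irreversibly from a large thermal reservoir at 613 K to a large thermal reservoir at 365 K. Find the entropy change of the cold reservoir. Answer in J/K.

ΔS_cold = 76.4 J/K

The cold reservoir gains heat Q, so ΔS_cold = +Q/T_C = 27900/365 = 76.4 J/K.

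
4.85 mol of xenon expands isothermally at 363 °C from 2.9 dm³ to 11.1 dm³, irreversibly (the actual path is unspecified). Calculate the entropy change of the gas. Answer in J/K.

Entropy is a state function, so ΔS_gas depends only on the end states.
For an isothermal ideal gas ΔS_gas = nR ln(V₂/V₁) = 4.85 × 8.314 × ln(11.1/2.9) = 54.1 J/K.

ΔS_gas = 54.1 J/K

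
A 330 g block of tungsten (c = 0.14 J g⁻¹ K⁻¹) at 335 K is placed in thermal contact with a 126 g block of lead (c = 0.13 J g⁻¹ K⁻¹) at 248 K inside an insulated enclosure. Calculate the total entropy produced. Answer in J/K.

Energy balance: T_f = (m₁c₁T₁ + m₂c₂T₂)/(m₁c₁ + m₂c₂) = 312.23 K.
ΔS₁ = m₁c₁ ln(T_f/T₁) = 46.2 × ln(312.23/335) = -3.252 J/K.
ΔS₂ = m₂c₂ ln(T_f/T₂) = 16.38 × ln(312.23/248) = 3.772 J/K.
ΔS_total = -3.252 + 3.772 = 0.52 J/K.

ΔS_total = 0.52 J/K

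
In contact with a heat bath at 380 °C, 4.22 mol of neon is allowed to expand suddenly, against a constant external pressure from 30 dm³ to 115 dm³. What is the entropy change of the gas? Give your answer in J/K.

Entropy is a state function, so ΔS_gas depends only on the end states.
For an isothermal ideal gas ΔS_gas = nR ln(V₂/V₁) = 4.22 × 8.314 × ln(115/30) = 47.1 J/K.

ΔS_gas = 47.1 J/K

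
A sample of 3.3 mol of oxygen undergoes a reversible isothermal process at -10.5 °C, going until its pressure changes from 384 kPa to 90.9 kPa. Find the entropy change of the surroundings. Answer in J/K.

ΔS_surr = -39.5 J/K

For an isothermal ideal gas ΔS_gas = nR ln(P₁/P₂) = 3.3 × 8.314 × ln(384/90.9) = 39.5 J/K.
The process is reversible, so ΔS_surr = −ΔS_gas = -39.5 J/K and ΔS_universe = 0.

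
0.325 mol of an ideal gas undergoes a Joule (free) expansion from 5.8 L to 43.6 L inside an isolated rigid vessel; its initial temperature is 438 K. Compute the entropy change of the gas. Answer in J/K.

No heat is exchanged and no work is done, so the ideal-gas temperature stays constant.
Entropy is a state function; using a reversible isothermal path, ΔS_gas = nR ln(V₂/V₁) = 0.325 × 8.314 × ln(43.6/5.8) = 5.45 J/K.

ΔS_gas = 5.45 J/K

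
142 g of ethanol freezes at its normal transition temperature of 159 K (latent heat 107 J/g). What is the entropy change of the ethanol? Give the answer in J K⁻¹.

ΔS = -95.6 J/K

Heat released by the substance: Q = −mL = −142 × 107 = −15194 J.
At constant T, ΔS = Q_rev/T = −15194 / 159 = -95.6 J/K.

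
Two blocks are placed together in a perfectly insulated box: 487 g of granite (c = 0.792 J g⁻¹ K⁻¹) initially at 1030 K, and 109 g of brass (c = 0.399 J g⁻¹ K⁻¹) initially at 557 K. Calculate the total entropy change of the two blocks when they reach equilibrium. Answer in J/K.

ΔS_total = 6.28 J/K

Energy balance: T_f = (m₁c₁T₁ + m₂c₂T₂)/(m₁c₁ + m₂c₂) = 982.07 K.
ΔS₁ = m₁c₁ ln(T_f/T₁) = 385.704 × ln(982.07/1030) = -18.38 J/K.
ΔS₂ = m₂c₂ ln(T_f/T₂) = 43.491 × ln(982.07/557) = 24.66 J/K.
ΔS_total = -18.38 + 24.66 = 6.28 J/K.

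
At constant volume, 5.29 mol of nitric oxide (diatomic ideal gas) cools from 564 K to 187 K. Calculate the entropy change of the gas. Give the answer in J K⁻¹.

At constant volume, ΔS = nC_V ln(T₂/T₁) with C_V = 5R/2 = 20.79 J mol⁻¹ K⁻¹.
ΔS = 5.29 × 20.79 × ln(187/564) = -121 J/K.

ΔS = -121 J/K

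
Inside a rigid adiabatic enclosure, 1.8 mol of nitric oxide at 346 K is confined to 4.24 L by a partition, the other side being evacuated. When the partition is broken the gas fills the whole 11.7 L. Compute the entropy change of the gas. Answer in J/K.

No heat is exchanged and no work is done, so the ideal-gas temperature stays constant.
Entropy is a state function; using a reversible isothermal path, ΔS_gas = nR ln(V₂/V₁) = 1.8 × 8.314 × ln(11.7/4.24) = 15.2 J/K.

ΔS_gas = 15.2 J/K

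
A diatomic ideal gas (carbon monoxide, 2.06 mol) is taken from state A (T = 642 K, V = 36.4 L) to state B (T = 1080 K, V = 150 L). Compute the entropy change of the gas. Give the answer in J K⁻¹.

ΔS = 46.5 J/K

Entropy is a state function: ΔS = nC_V ln(T₂/T₁) + nR ln(V₂/V₁), with C_V = 5R/2 = 20.79 J mol⁻¹ K⁻¹ for a diatomic ideal gas.
ΔS = 2.06 × [20.79 × ln(1080/642) + 8.314 × ln(150/36.4)] = 46.5 J/K.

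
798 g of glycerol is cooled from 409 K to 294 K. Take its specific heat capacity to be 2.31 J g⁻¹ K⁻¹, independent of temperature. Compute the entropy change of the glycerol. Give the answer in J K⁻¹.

ΔS = ∫dQ_rev/T = m c ln(T₂/T₁) = 798 × 2.31 × ln(294/409) = -609 J/K.

ΔS = -609 J/K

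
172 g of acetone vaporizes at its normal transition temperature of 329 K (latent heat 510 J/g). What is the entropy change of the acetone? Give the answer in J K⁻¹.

ΔS = 267 J/K

Heat absorbed by the substance: Q = mL = 172 × 510 = 87720 J.
At constant T, ΔS = Q_rev/T = 87720 / 329 = 267 J/K.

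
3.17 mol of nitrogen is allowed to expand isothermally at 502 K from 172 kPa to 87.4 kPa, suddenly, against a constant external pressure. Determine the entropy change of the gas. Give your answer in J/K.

Entropy is a state function, so ΔS_gas depends only on the end states.
For an isothermal ideal gas ΔS_gas = nR ln(P₁/P₂) = 3.17 × 8.314 × ln(172/87.4) = 17.8 J/K.

ΔS_gas = 17.8 J/K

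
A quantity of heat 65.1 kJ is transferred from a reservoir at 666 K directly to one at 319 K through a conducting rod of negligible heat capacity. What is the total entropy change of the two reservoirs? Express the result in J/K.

ΔS_hot = −Q/T_H = −65100/666 = -97.75 J/K and ΔS_cold = +Q/T_C = 65100/319 = 204.1 J/K.
ΔS_total = -97.75 + 204.1 = 106 J/K, positive as the second law requires.

ΔS_total = 106 J/K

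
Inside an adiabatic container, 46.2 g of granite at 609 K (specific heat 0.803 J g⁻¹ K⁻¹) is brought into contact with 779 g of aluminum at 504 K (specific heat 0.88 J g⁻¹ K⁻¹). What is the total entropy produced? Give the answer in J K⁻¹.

ΔS_total = 0.667 J/K

Energy balance: T_f = (m₁c₁T₁ + m₂c₂T₂)/(m₁c₁ + m₂c₂) = 509.39 K.
ΔS₁ = m₁c₁ ln(T_f/T₁) = 37.0986 × ln(509.39/609) = -6.626 J/K.
ΔS₂ = m₂c₂ ln(T_f/T₂) = 685.52 × ln(509.39/504) = 7.293 J/K.
ΔS_total = -6.626 + 7.293 = 0.667 J/K.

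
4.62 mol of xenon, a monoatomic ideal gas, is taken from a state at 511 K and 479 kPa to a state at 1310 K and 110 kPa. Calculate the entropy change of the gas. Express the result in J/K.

ΔS = nC_p ln(T₂/T₁) − nR ln(P₂/P₁), with C_p = 5R/2 = 20.79 J mol⁻¹ K⁻¹ for a monoatomic ideal gas.
ΔS = 4.62 × [20.79 × ln(1310/511) − 8.314 × ln(110/479)] = 147 J/K.

ΔS = 147 J/K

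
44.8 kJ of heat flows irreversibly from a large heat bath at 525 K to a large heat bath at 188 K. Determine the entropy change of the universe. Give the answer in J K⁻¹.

ΔS_total = 153 J/K

ΔS_hot = −Q/T_H = −44800/525 = -85.33 J/K and ΔS_cold = +Q/T_C = 44800/188 = 238.3 J/K.
ΔS_total = -85.33 + 238.3 = 153 J/K, positive as the second law requires.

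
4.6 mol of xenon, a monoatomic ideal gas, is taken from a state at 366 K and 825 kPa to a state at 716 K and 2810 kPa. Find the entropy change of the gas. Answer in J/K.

ΔS = nC_p ln(T₂/T₁) − nR ln(P₂/P₁), with C_p = 5R/2 = 20.79 J mol⁻¹ K⁻¹ for a monoatomic ideal gas.
ΔS = 4.6 × [20.79 × ln(716/366) − 8.314 × ln(2810/825)] = 17.3 J/K.

ΔS = 17.3 J/K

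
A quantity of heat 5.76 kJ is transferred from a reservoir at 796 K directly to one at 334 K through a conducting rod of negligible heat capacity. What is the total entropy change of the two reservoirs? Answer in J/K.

ΔS_hot = −Q/T_H = −5760/796 = -7.236 J/K and ΔS_cold = +Q/T_C = 5760/334 = 17.25 J/K.
ΔS_total = -7.236 + 17.25 = 10 J/K, positive as the second law requires.

ΔS_total = 10 J/K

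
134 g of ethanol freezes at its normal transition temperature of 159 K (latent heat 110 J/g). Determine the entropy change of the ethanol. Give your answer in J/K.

Heat released by the substance: Q = −mL = −134 × 110 = −14740 J.
At constant T, ΔS = Q_rev/T = −14740 / 159 = -92.7 J/K.

ΔS = -92.7 J/K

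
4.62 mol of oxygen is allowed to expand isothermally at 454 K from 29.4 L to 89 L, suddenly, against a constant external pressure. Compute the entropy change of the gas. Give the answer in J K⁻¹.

ΔS_gas = 42.5 J/K

Entropy is a state function, so ΔS_gas depends only on the end states.
For an isothermal ideal gas ΔS_gas = nR ln(V₂/V₁) = 4.62 × 8.314 × ln(89/29.4) = 42.5 J/K.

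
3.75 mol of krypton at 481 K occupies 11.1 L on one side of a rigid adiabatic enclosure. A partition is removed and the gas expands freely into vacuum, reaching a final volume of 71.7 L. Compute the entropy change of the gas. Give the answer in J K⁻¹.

No heat is exchanged and no work is done, so the ideal-gas temperature stays constant.
Entropy is a state function; using a reversible isothermal path, ΔS_gas = nR ln(V₂/V₁) = 3.75 × 8.314 × ln(71.7/11.1) = 58.2 J/K.

ΔS_gas = 58.2 J/K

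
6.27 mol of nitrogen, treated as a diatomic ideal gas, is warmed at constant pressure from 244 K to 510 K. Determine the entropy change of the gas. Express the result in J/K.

At constant pressure, ΔS = nC_p ln(T₂/T₁) with C_p = 7R/2 = 29.1 J mol⁻¹ K⁻¹.
ΔS = 6.27 × 29.1 × ln(510/244) = 135 J/K.

ΔS = 135 J/K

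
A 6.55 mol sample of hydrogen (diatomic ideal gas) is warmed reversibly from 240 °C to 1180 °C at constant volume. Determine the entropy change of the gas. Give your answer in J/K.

In kelvin: T₁ = 513.15 K, T₂ = 1453.15 K. At constant volume, ΔS = nC_V ln(T₂/T₁) with C_V = 5R/2 = 20.79 J mol⁻¹ K⁻¹.
ΔS = 6.55 × 20.79 × ln(1453.15/513.15) = 142 J/K.

ΔS = 142 J/K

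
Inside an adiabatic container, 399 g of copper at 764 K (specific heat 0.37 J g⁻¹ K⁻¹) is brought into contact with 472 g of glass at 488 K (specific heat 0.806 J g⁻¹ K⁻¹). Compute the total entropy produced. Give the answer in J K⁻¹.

ΔS_total = 11.3 J/K

Energy balance: T_f = (m₁c₁T₁ + m₂c₂T₂)/(m₁c₁ + m₂c₂) = 565.16 K.
ΔS₁ = m₁c₁ ln(T_f/T₁) = 147.63 × ln(565.16/764) = -44.504 J/K.
ΔS₂ = m₂c₂ ln(T_f/T₂) = 380.432 × ln(565.16/488) = 55.846 J/K.
ΔS_total = -44.504 + 55.846 = 11.3 J/K.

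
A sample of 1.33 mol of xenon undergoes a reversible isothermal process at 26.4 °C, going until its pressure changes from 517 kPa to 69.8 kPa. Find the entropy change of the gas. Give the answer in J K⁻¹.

ΔS_gas = 22.1 J/K

For an isothermal ideal gas ΔS_gas = nR ln(P₁/P₂) = 1.33 × 8.314 × ln(517/69.8) = 22.1 J/K.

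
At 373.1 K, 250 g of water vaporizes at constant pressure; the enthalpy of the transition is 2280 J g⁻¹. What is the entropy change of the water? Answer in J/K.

ΔS = 1530 J/K

Heat absorbed by the substance: Q = mL = 250 × 2280 = 570000 J.
At constant T, ΔS = Q_rev/T = 570000 / 373.1 = 1530 J/K.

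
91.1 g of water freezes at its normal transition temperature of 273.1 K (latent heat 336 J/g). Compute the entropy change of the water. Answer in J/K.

Heat released by the substance: Q = −mL = −91.1 × 336 = −30609.6 J.
At constant T, ΔS = Q_rev/T = −30609.6 / 273.1 = -112 J/K.

ΔS = -112 J/K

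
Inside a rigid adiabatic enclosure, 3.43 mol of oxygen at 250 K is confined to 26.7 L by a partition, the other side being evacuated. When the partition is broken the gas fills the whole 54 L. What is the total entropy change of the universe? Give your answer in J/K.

ΔS_universe = 20.1 J/K

No heat is exchanged and no work is done, so the ideal-gas temperature stays constant.
Entropy is a state function; using a reversible isothermal path, ΔS_gas = nR ln(V₂/V₁) = 3.43 × 8.314 × ln(54/26.7) = 20.1 J/K.
The insulated surroundings exchange no heat, so ΔS_surr = 0 and ΔS_universe = ΔS_gas.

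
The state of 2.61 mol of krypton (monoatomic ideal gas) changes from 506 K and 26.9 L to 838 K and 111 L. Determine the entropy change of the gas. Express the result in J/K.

ΔS = 47.2 J/K

Entropy is a state function: ΔS = nC_V ln(T₂/T₁) + nR ln(V₂/V₁), with C_V = 3R/2 = 12.47 J mol⁻¹ K⁻¹ for a monoatomic ideal gas.
ΔS = 2.61 × [12.47 × ln(838/506) + 8.314 × ln(111/26.9)] = 47.2 J/K.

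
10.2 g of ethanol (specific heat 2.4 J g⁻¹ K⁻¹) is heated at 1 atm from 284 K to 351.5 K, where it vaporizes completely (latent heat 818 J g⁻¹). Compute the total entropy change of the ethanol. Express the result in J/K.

Warming step: ΔS₁ = m c ln(T_tr/T_i) = 10.2 × 2.4 × ln(351.5/284) = 5.22 J/K.
Phase change: ΔS₂ = +mL/T_tr = 10.2 × 818 / 351.5 = 23.74 J/K.
ΔS_total = (5.22) + (23.74) = 29 J/K.

ΔS = 29 J/K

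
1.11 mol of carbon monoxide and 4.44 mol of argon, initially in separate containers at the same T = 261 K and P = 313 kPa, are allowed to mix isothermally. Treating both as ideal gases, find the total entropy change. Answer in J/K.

ΔS_mix = 23.1 J/K

Mole fractions: x_A = 1.11/5.55 = 0.2, x_B = 0.8.
ΔS_mix = −R(n_A ln x_A + n_B ln x_B) = −8.314 × (1.11 ln 0.2 + 4.44 ln 0.8) = 23.1 J/K.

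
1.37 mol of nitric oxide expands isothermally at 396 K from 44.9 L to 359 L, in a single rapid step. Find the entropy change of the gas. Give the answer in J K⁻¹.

ΔS_gas = 23.7 J/K

Entropy is a state function, so ΔS_gas depends only on the end states.
For an isothermal ideal gas ΔS_gas = nR ln(V₂/V₁) = 1.37 × 8.314 × ln(359/44.9) = 23.7 J/K.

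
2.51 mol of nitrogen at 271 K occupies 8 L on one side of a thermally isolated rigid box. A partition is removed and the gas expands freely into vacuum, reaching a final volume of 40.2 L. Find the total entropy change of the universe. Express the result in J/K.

ΔS_universe = 33.7 J/K

For an ideal gas in free expansion Q = 0 and W = 0, so T is unchanged.
Entropy is a state function; using a reversible isothermal path, ΔS_gas = nR ln(V₂/V₁) = 2.51 × 8.314 × ln(40.2/8) = 33.7 J/K.
The insulated surroundings exchange no heat, so ΔS_surr = 0 and ΔS_universe = ΔS_gas.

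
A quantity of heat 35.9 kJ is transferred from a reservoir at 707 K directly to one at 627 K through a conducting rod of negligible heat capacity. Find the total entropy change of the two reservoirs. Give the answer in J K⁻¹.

ΔS_hot = −Q/T_H = −35900/707 = -50.78 J/K and ΔS_cold = +Q/T_C = 35900/627 = 57.26 J/K.
ΔS_total = -50.78 + 57.26 = 6.48 J/K, positive as the second law requires.

ΔS_total = 6.48 J/K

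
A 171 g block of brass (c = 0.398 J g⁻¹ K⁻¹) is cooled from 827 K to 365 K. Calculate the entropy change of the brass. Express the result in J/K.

ΔS = -55.7 J/K

ΔS = ∫dQ_rev/T = m c ln(T₂/T₁) = 171 × 0.398 × ln(365/827) = -55.7 J/K.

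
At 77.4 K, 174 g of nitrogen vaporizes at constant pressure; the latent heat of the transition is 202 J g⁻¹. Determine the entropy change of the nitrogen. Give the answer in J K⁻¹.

ΔS = 454 J/K

Heat absorbed by the substance: Q = mL = 174 × 202 = 35148 J.
At constant T, ΔS = Q_rev/T = 35148 / 77.4 = 454 J/K.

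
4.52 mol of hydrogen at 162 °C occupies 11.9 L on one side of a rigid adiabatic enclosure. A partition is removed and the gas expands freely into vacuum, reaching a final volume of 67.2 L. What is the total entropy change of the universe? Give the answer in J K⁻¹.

ΔS_universe = 65.1 J/K

No heat is exchanged and no work is done, so the ideal-gas temperature stays constant.
Entropy is a state function; using a reversible isothermal path, ΔS_gas = nR ln(V₂/V₁) = 4.52 × 8.314 × ln(67.2/11.9) = 65.1 J/K.
The insulated surroundings exchange no heat, so ΔS_surr = 0 and ΔS_universe = ΔS_gas.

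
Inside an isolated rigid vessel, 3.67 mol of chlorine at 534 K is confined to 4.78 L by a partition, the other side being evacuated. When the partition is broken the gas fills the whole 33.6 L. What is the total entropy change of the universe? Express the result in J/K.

ΔS_universe = 59.5 J/K

No heat is exchanged and no work is done, so the ideal-gas temperature stays constant.
Entropy is a state function; using a reversible isothermal path, ΔS_gas = nR ln(V₂/V₁) = 3.67 × 8.314 × ln(33.6/4.78) = 59.5 J/K.
The insulated surroundings exchange no heat, so ΔS_surr = 0 and ΔS_universe = ΔS_gas.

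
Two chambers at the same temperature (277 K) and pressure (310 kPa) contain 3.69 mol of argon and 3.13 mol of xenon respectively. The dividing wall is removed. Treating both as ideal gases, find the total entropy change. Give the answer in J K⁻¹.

ΔS_mix = 39.1 J/K

Mole fractions: x_A = 3.69/6.82 = 0.541, x_B = 0.459.
ΔS_mix = −R(n_A ln x_A + n_B ln x_B) = −8.314 × (3.69 ln 0.541 + 3.13 ln 0.459) = 39.1 J/K.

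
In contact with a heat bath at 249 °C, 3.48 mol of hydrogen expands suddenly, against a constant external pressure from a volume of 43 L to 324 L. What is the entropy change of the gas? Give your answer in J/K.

ΔS_gas = 58.4 J/K

Entropy is a state function, so ΔS_gas depends only on the end states.
For an isothermal ideal gas ΔS_gas = nR ln(V₂/V₁) = 3.48 × 8.314 × ln(324/43) = 58.4 J/K.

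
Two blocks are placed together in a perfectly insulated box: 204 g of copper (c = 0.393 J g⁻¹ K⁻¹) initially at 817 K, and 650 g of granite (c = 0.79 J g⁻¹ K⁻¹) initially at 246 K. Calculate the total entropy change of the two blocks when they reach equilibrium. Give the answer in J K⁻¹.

ΔS_total = 65.6 J/K

Energy balance: T_f = (m₁c₁T₁ + m₂c₂T₂)/(m₁c₁ + m₂c₂) = 323.11 K.
ΔS₁ = m₁c₁ ln(T_f/T₁) = 80.172 × ln(323.11/817) = -74.37 J/K.
ΔS₂ = m₂c₂ ln(T_f/T₂) = 513.5 × ln(323.11/246) = 140 J/K.
ΔS_total = -74.37 + 140 = 65.6 J/K.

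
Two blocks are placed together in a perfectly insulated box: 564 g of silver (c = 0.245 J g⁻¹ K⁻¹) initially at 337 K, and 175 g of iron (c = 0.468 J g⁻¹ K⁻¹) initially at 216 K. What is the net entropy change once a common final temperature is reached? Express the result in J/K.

Energy balance: T_f = (m₁c₁T₁ + m₂c₂T₂)/(m₁c₁ + m₂c₂) = 291.97 K.
ΔS₁ = m₁c₁ ln(T_f/T₁) = 138.18 × ln(291.97/337) = -19.82 J/K.
ΔS₂ = m₂c₂ ln(T_f/T₂) = 81.9 × ln(291.97/216) = 24.68 J/K.
ΔS_total = -19.82 + 24.68 = 4.86 J/K.

ΔS_total = 4.86 J/K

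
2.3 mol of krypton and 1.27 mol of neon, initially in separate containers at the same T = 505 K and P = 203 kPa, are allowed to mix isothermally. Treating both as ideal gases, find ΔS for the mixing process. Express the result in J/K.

Mole fractions: x_A = 2.3/3.57 = 0.644, x_B = 0.356.
ΔS_mix = −R(n_A ln x_A + n_B ln x_B) = −8.314 × (2.3 ln 0.644 + 1.27 ln 0.356) = 19.3 J/K.

ΔS_mix = 19.3 J/K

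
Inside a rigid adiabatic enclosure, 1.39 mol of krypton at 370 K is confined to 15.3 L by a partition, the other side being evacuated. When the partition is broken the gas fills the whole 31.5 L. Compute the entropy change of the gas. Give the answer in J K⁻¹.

For an ideal gas in free expansion Q = 0 and W = 0, so T is unchanged.
Entropy is a state function; using a reversible isothermal path, ΔS_gas = nR ln(V₂/V₁) = 1.39 × 8.314 × ln(31.5/15.3) = 8.35 J/K.

ΔS_gas = 8.35 J/K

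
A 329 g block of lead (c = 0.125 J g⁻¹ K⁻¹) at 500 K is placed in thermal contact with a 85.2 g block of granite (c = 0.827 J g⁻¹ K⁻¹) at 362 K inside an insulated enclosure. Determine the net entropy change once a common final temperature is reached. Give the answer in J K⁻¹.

ΔS_total = 1.39 J/K

Energy balance: T_f = (m₁c₁T₁ + m₂c₂T₂)/(m₁c₁ + m₂c₂) = 412.86 K.
ΔS₁ = m₁c₁ ln(T_f/T₁) = 41.125 × ln(412.86/500) = -7.875 J/K.
ΔS₂ = m₂c₂ ln(T_f/T₂) = 70.4604 × ln(412.86/362) = 9.263 J/K.
ΔS_total = -7.875 + 9.263 = 1.39 J/K.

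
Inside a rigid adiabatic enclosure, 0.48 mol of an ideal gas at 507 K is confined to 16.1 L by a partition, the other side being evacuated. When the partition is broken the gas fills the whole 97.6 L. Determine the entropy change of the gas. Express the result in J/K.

ΔS_gas = 7.19 J/K

No heat is exchanged and no work is done, so the ideal-gas temperature stays constant.
Entropy is a state function; using a reversible isothermal path, ΔS_gas = nR ln(V₂/V₁) = 0.48 × 8.314 × ln(97.6/16.1) = 7.19 J/K.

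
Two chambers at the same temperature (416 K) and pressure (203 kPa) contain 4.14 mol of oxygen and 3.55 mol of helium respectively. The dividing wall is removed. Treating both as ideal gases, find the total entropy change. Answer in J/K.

Mole fractions: x_A = 4.14/7.69 = 0.538, x_B = 0.462.
ΔS_mix = −R(n_A ln x_A + n_B ln x_B) = −8.314 × (4.14 ln 0.538 + 3.55 ln 0.462) = 44.1 J/K.

ΔS_mix = 44.1 J/K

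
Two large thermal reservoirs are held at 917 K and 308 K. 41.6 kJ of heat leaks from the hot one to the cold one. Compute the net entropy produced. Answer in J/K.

ΔS_hot = −Q/T_H = −41600/917 = -45.37 J/K and ΔS_cold = +Q/T_C = 41600/308 = 135.1 J/K.
ΔS_total = -45.37 + 135.1 = 89.7 J/K, positive as the second law requires.

ΔS_total = 89.7 J/K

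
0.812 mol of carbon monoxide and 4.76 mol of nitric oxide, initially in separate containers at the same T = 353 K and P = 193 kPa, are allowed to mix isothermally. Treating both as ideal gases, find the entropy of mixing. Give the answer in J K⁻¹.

Mole fractions: x_A = 0.812/5.57 = 0.146, x_B = 0.854.
ΔS_mix = −R(n_A ln x_A + n_B ln x_B) = −8.314 × (0.812 ln 0.146 + 4.76 ln 0.854) = 19.2 J/K.

ΔS_mix = 19.2 J/K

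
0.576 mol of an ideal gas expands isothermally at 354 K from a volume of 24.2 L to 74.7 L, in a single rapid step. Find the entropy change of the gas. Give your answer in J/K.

ΔS_gas = 5.4 J/K

Entropy is a state function, so ΔS_gas depends only on the end states.
For an isothermal ideal gas ΔS_gas = nR ln(V₂/V₁) = 0.576 × 8.314 × ln(74.7/24.2) = 5.4 J/K.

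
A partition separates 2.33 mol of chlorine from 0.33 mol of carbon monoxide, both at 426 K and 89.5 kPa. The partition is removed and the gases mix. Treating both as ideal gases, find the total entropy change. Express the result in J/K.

Mole fractions: x_A = 2.33/2.66 = 0.876, x_B = 0.124.
ΔS_mix = −R(n_A ln x_A + n_B ln x_B) = −8.314 × (2.33 ln 0.876 + 0.33 ln 0.124) = 8.29 J/K.

ΔS_mix = 8.29 J/K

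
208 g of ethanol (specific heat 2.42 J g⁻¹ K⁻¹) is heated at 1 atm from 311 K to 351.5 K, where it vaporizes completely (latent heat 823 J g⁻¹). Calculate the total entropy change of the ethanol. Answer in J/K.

ΔS = 549 J/K

Warming step: ΔS₁ = m c ln(T_tr/T_i) = 208 × 2.42 × ln(351.5/311) = 61.62 J/K.
Phase change: ΔS₂ = +mL/T_tr = 208 × 823 / 351.5 = 487 J/K.
ΔS_total = (61.62) + (487) = 549 J/K.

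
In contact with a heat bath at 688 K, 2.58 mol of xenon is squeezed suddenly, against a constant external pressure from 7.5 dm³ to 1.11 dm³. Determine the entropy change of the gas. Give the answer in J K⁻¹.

ΔS_gas = -41 J/K

Entropy is a state function, so ΔS_gas depends only on the end states.
For an isothermal ideal gas ΔS_gas = nR ln(V₂/V₁) = 2.58 × 8.314 × ln(1.11/7.5) = -41 J/K.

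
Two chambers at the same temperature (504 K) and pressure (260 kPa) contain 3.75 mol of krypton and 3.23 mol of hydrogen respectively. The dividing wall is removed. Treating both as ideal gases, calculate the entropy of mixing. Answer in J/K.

Mole fractions: x_A = 3.75/6.98 = 0.537, x_B = 0.463.
ΔS_mix = −R(n_A ln x_A + n_B ln x_B) = −8.314 × (3.75 ln 0.537 + 3.23 ln 0.463) = 40.1 J/K.

ΔS_mix = 40.1 J/K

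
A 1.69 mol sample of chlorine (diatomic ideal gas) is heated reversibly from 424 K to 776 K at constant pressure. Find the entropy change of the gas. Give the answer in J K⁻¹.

ΔS = 29.7 J/K

At constant pressure, ΔS = nC_p ln(T₂/T₁) with C_p = 7R/2 = 29.1 J mol⁻¹ K⁻¹.
ΔS = 1.69 × 29.1 × ln(776/424) = 29.7 J/K.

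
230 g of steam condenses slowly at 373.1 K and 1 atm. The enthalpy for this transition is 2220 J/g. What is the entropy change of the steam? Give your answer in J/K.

ΔS = -1370 J/K

Heat released by the substance: Q = −mL = −230 × 2220 = −510600 J.
At constant T, ΔS = Q_rev/T = −510600 / 373.1 = -1370 J/K.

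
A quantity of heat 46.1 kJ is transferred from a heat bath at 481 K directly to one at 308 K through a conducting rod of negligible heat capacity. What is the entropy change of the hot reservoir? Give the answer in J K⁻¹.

ΔS_hot = -95.8 J/K

The hot reservoir loses heat Q, so ΔS_hot = −Q/T_H = −46100/481 = -95.8 J/K.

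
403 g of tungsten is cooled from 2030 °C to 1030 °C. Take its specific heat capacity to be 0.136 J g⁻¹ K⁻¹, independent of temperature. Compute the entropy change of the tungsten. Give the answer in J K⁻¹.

ΔS = -31.2 J/K

In kelvin: T₁ = 2303.15 K, T₂ = 1303.15 K. ΔS = ∫dQ_rev/T = m c ln(T₂/T₁) = 403 × 0.136 × ln(1303.15/2303.15) = -31.2 J/K.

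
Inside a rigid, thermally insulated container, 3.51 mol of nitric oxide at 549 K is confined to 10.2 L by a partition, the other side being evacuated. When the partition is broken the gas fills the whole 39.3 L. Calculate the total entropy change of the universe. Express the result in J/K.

For an ideal gas in free expansion Q = 0 and W = 0, so T is unchanged.
Entropy is a state function; using a reversible isothermal path, ΔS_gas = nR ln(V₂/V₁) = 3.51 × 8.314 × ln(39.3/10.2) = 39.4 J/K.
The insulated surroundings exchange no heat, so ΔS_surr = 0 and ΔS_universe = ΔS_gas.

ΔS_universe = 39.4 J/K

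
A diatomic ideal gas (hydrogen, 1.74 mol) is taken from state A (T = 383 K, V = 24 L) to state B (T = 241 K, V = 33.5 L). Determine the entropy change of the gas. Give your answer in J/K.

ΔS = -11.9 J/K

Entropy is a state function: ΔS = nC_V ln(T₂/T₁) + nR ln(V₂/V₁), with C_V = 5R/2 = 20.79 J mol⁻¹ K⁻¹ for a diatomic ideal gas.
ΔS = 1.74 × [20.79 × ln(241/383) + 8.314 × ln(33.5/24)] = -11.9 J/K.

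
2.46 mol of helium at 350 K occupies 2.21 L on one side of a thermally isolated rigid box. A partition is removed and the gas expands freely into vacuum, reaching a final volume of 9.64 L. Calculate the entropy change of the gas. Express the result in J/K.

ΔS_gas = 30.1 J/K

No heat is exchanged and no work is done, so the ideal-gas temperature stays constant.
Entropy is a state function; using a reversible isothermal path, ΔS_gas = nR ln(V₂/V₁) = 2.46 × 8.314 × ln(9.64/2.21) = 30.1 J/K.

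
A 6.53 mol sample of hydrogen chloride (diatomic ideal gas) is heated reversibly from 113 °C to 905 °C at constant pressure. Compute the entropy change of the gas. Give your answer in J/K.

ΔS = 212 J/K

In kelvin: T₁ = 386.15 K, T₂ = 1178.15 K. At constant pressure, ΔS = nC_p ln(T₂/T₁) with C_p = 7R/2 = 29.1 J mol⁻¹ K⁻¹.
ΔS = 6.53 × 29.1 × ln(1178.15/386.15) = 212 J/K.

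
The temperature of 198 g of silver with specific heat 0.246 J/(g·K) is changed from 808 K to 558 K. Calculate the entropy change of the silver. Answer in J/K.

ΔS = ∫dQ_rev/T = m c ln(T₂/T₁) = 198 × 0.246 × ln(558/808) = -18 J/K.

ΔS = -18 J/K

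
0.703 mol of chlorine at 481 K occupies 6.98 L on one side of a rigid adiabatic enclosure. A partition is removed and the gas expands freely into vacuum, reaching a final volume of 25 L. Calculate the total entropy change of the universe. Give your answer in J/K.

ΔS_universe = 7.46 J/K

No heat is exchanged and no work is done, so the ideal-gas temperature stays constant.
Entropy is a state function; using a reversible isothermal path, ΔS_gas = nR ln(V₂/V₁) = 0.703 × 8.314 × ln(25/6.98) = 7.46 J/K.
The insulated surroundings exchange no heat, so ΔS_surr = 0 and ΔS_universe = ΔS_gas.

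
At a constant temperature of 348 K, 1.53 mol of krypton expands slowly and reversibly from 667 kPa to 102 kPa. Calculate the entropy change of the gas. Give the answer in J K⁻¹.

For an isothermal ideal gas ΔS_gas = nR ln(P₁/P₂) = 1.53 × 8.314 × ln(667/102) = 23.9 J/K.

ΔS_gas = 23.9 J/K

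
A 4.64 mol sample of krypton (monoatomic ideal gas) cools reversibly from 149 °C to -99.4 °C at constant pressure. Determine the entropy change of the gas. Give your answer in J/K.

In kelvin: T₁ = 422.15 K, T₂ = 173.75 K. At constant pressure, ΔS = nC_p ln(T₂/T₁) with C_p = 5R/2 = 20.79 J mol⁻¹ K⁻¹.
ΔS = 4.64 × 20.79 × ln(173.75/422.15) = -85.6 J/K.

ΔS = -85.6 J/K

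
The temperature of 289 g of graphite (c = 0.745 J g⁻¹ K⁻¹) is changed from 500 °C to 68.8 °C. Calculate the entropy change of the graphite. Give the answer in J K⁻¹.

In kelvin: T₁ = 773.15 K, T₂ = 341.95 K. ΔS = ∫dQ_rev/T = m c ln(T₂/T₁) = 289 × 0.745 × ln(341.95/773.15) = -176 J/K.

ΔS = -176 J/K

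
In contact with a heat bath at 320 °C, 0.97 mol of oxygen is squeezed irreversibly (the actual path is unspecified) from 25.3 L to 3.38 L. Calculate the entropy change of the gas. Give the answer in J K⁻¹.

Entropy is a state function, so ΔS_gas depends only on the end states.
For an isothermal ideal gas ΔS_gas = nR ln(V₂/V₁) = 0.97 × 8.314 × ln(3.38/25.3) = -16.2 J/K.

ΔS_gas = -16.2 J/K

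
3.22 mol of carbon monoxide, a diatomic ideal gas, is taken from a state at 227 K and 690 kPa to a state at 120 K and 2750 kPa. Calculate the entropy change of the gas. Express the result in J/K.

ΔS = -96.7 J/K

ΔS = nC_p ln(T₂/T₁) − nR ln(P₂/P₁), with C_p = 7R/2 = 29.1 J mol⁻¹ K⁻¹ for a diatomic ideal gas.
ΔS = 3.22 × [29.1 × ln(120/227) − 8.314 × ln(2750/690)] = -96.7 J/K.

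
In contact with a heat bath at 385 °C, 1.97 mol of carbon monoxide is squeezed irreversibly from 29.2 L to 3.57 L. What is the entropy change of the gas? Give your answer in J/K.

ΔS_gas = -34.4 J/K

Entropy is a state function, so ΔS_gas depends only on the end states.
For an isothermal ideal gas ΔS_gas = nR ln(V₂/V₁) = 1.97 × 8.314 × ln(3.57/29.2) = -34.4 J/K.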